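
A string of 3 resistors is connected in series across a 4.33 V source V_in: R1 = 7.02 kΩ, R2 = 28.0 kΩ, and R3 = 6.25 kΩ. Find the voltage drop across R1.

Total series resistance ΣR = 7.02 + 28.0 + 6.25 = 41.27 kΩ.
By the voltage-divider rule, V = 4.33 × 7.020/41.27 = 0.7365 V.

V ≈ 0.737 V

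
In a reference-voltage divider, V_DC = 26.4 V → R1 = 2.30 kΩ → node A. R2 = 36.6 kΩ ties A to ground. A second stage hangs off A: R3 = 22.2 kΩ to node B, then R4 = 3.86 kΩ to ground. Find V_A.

Node A sees R2 in parallel with the series input of stage 2, R3 + R4 = 26.06 kΩ.
R2 ‖ (R3+R4) = 15.22 kΩ.
So V_A = 26.4 × 0.8687 = 22.93 V.

V_A ≈ 22.9 V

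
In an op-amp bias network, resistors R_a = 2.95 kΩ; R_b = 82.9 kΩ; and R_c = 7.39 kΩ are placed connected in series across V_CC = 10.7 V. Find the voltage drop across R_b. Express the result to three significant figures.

Series total: ΣR = 2.95 + 82.9 + 7.39 = 93.24 kΩ.
V = V_CC · R/ΣR = 10.7 × 0.8891 = 9.513 V.

V ≈ 9.51 V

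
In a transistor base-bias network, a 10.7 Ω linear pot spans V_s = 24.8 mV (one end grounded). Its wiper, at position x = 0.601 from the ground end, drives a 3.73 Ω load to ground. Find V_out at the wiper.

Split the track: R_lower = x·R_p = 6.431 Ω, R_upper = (1−x)·R_p = 4.269 Ω.
Lower segment in parallel with the load: 6.431 ‖ 3.73 = 2.361 Ω.
Loaded-divider output: V_out = 24.8 × 0.3561 = 8.830 mV.

V_out ≈ 8.83 mV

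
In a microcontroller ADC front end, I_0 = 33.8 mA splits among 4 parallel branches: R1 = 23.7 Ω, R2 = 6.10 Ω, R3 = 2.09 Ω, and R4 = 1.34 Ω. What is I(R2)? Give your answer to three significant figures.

I ≈ 3.87 mA

Total conductance ΣG = 1/23.7 + 1/6.10 + 1/2.09 + 1/1.34 = 1.431 (units of 1/Ω).
Current divider: I(R2) = I_0 · G_k/ΣG = 33.8 × (0.1639/1.431) = 33.8 × 0.1146 = 3.872 mA.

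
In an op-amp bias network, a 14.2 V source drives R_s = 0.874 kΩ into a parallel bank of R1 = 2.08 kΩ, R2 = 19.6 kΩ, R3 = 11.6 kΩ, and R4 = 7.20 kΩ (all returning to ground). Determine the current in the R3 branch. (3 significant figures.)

Parallel bank: R_p = 1/(1/2.08 + 1/19.6 + 1/11.6 + 1/7.20) = 1.321 kΩ.
Node voltage V_A = V_CC · R_p/(R_s + R_p) = 14.2 × 0.6019 = 8.546 V.
I(R3) = V_A / R3 = 8.546/11.6 = 0.7368 mA.

I ≈ 0.737 mA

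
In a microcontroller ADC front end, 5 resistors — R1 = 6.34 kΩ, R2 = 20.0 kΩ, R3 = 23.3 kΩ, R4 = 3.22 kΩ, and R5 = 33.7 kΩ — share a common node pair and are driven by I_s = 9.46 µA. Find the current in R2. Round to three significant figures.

I ≈ 0.801 µA

ΣG = 1/6.34 + 1/20.0 + 1/23.3 + 1/3.22 + 1/33.7 = 0.5909.
Current divider: I(R2) = I_s · G_k/ΣG = 9.46 × (0.05000/0.5909) = 9.46 × 0.08462 = 0.8005 µA.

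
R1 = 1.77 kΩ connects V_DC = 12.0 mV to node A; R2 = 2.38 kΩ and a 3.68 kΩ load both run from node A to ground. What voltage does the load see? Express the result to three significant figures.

R2 ‖ R_L = (2.38 × 3.68)/(2.38 + 3.68) = 1.445 kΩ.
Now apply the divider: V_out = 12.0 × 0.4495 = 5.394 mV.

V_out ≈ 5.39 mV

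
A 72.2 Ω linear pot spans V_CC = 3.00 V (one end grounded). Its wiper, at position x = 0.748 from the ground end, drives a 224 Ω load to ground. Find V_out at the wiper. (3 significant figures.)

Lower segment x·R_p = 54.01 Ω; upper segment (1−x)·R_p = 18.19 Ω.
Lower segment in parallel with the load: 54.01 ‖ 224 = 43.51 Ω.
Then V_out = V_CC · 43.51/(18.19 + 43.51) = 2.115 V.

V_out ≈ 2.12 V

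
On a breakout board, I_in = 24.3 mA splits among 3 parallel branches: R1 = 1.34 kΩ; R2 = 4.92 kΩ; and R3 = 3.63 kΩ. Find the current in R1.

I ≈ 14.8 mA

ΣG = 1/1.34 + 1/4.92 + 1/3.63 = 1.225.
R1 takes the fraction G_k/ΣG = 0.7463/1.225 = 0.6092, so I = 24.3 × 0.6092 = 14.80 mA.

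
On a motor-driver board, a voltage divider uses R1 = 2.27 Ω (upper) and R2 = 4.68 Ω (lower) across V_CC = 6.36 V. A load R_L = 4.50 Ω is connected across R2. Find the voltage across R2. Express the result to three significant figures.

First combine the lower leg with the load: R2 ‖ R_L = 2.294 Ω.
Then V_out = V_CC · R2'/(R1 + R2') = 6.36 × 2.294/4.564 = 3.197 V.

V_out ≈ 3.20 V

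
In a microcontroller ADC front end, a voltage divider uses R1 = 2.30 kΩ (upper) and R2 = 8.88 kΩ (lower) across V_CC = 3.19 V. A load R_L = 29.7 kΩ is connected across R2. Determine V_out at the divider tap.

R2 ‖ R_L = (8.88 × 29.7)/(8.88 + 29.7) = 6.836 kΩ.
Now apply the divider: V_out = 3.19 × 0.7483 = 2.387 V.
(Unloaded it would be 2.53 V; the load pulls it down.)

V_out ≈ 2.39 V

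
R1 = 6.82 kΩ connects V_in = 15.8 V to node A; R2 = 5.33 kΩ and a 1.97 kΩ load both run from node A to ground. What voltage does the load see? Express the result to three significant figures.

V_out ≈ 2.75 V

The load sits in parallel with R2, giving an effective lower resistance R2' = R2·R_L/(R2+R_L) = 1.438 kΩ.
Now apply the divider: V_out = 15.8 × 0.1742 = 2.752 V.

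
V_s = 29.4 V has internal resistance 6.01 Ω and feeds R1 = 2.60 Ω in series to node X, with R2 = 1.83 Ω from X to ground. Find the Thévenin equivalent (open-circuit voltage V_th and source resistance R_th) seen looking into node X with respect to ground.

V_th ≈ 5.15 V, R_th ≈ 1.51 Ω

R1' = 6.01 + 2.60 = 8.610 Ω (source resistance + R1).
With X open, the divider is unloaded: V_th = 29.4 × 1.83/10.44 = 5.153 V.
With V_s suppressed (replaced by a short), R_th = R1' ‖ R2 = (8.610 × 1.83)/(8.610 + 1.83) = 1.509 Ω.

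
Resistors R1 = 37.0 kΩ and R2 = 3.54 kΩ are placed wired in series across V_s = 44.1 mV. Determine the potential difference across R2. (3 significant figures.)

Total series resistance ΣR = 37.0 + 3.54 = 40.54 kΩ.
Voltage divider: V = V_s · (3.540 / 40.54) = 44.1 × 0.08732 = 3.851 mV.

V ≈ 3.85 mV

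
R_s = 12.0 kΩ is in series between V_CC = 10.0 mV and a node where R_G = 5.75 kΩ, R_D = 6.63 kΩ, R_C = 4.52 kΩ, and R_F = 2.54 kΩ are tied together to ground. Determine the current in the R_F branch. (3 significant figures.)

Combine the parallel branches: R_p = (1/5.75 + 1/6.63 + 1/4.52 + 1/2.54)⁻¹ = 1.064 kΩ.
V_A by voltage divider: V_A = 10.0 × 1.064/(12.0 + 1.064) = 0.8146 mV.
I(R_F) = V_A / R_F = 0.8146/2.54 = 0.3207 µA.
(Equivalently: I_total = 0.7655 µA, then current-divider fraction G_k/ΣG = 0.4190.)

I ≈ 0.321 µA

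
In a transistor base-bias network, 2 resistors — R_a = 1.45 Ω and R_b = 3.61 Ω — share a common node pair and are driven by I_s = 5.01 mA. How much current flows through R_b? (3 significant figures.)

I ≈ 1.44 mA

Two-branch current divider: I_k = I_s · R_other/(R_1 + R_2).
I(R_b) = 5.01 × 1.45/(1.45 + 3.61) = 5.01 × 0.2866 = 1.436 mA.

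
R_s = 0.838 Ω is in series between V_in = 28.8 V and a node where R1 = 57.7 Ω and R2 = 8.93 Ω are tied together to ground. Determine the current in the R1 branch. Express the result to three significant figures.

Parallel bank: R_p = 1/(1/57.7 + 1/8.93) = 7.733 Ω.
V_A = 28.8 × 7.733/8.571 = 25.98 V.
I(R1) = V_A / R1 = 25.98/57.7 = 0.4503 A.
(Equivalently: I_total = 3.360 A, then current-divider fraction G_k/ΣG = 0.1340.)

I ≈ 0.450 A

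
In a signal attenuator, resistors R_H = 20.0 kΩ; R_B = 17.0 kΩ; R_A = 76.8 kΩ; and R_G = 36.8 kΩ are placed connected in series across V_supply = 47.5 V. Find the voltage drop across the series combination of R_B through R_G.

Total series resistance ΣR = 20.0 + 17.0 + 76.8 + 36.8 = 150.6 kΩ.
R_{R_B..R_G} = 17.0 + 76.8 + 36.8 = 130.6 kΩ.
By the voltage-divider rule, V = 47.5 × 130.6/150.6 = 41.19 V.

V ≈ 41.2 V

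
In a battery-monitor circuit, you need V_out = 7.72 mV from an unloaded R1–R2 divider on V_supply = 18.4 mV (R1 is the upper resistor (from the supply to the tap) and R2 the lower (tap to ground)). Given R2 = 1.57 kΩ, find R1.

Required fraction k = V_out/V_supply = 0.4196.
R1 = R2·(1/k − 1) = 1.57 × 1.383 = 2.172 kΩ.

R1 ≈ 2.17 kΩ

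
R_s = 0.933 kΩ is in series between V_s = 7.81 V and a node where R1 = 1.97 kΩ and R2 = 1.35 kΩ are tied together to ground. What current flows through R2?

I ≈ 2.67 mA

Parallel bank: R_p = 1/(1/1.97 + 1/1.35) = 0.8011 kΩ.
Node voltage V_A = V_s · R_p/(R_s + R_p) = 7.81 × 0.4620 = 3.608 V.
I(R2) = V_A / R2 = 3.608/1.35 = 2.672 mA.
(Check via current divider: I_total = 4.504 mA; share G_k/ΣG = 0.5934 → same result.)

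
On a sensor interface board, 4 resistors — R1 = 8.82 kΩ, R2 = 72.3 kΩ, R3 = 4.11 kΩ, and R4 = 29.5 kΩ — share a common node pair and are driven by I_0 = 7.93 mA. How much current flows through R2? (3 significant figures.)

I ≈ 0.271 mA

ΣG = 1/8.82 + 1/72.3 + 1/4.11 + 1/29.5 = 0.4044.
R2 takes the fraction G_k/ΣG = 0.01383/0.4044 = 0.03420, so I = 7.93 × 0.03420 = 0.2712 mA.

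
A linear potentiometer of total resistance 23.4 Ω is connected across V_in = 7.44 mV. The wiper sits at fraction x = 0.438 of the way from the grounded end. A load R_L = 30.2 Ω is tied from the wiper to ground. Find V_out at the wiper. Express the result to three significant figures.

Split the track: R_lower = x·R_p = 10.25 Ω, R_upper = (1−x)·R_p = 13.15 Ω.
R_L loads the lower segment: effective lower R = 7.652 Ω.
Then V_out = V_in · 7.652/(13.15 + 7.652) = 2.737 mV.
(Unloaded: V_out = x·V_in = 3.26 mV.)

V_out ≈ 2.74 mV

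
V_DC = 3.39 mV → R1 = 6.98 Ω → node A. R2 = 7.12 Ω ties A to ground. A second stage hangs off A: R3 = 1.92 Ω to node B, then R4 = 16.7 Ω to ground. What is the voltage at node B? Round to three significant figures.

V_B ≈ 1.29 mV

Node A sees R2 in parallel with the series input of stage 2, R3 + R4 = 18.62 Ω.
Effective lower resistance at A: R2 ‖ 18.62 = 5.151 Ω.
First divider: V_A = V_DC · 5.151/(6.98 + 5.151) = 1.439 mV.
Stage 2 is unloaded, so V_B = V_A · R4/(R3+R4) = 1.439 × 16.7/18.62 = 1.291 mV.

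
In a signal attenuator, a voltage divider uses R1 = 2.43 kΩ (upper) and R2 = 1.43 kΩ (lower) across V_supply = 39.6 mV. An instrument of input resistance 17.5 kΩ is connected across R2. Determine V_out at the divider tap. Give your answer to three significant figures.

V_out ≈ 14.0 mV

The load sits in parallel with R2, giving an effective lower resistance R2' = R2·R_L/(R2+R_L) = 1.322 kΩ.
Now apply the divider: V_out = 39.6 × 0.3523 = 13.95 mV.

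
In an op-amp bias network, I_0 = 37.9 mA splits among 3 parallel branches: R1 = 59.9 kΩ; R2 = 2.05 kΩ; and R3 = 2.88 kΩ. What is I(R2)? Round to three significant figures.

Total conductance ΣG = 1/59.9 + 1/2.05 + 1/2.88 = 0.8517 (units of 1/kΩ).
R2 takes the fraction G_k/ΣG = 0.4878/0.8517 = 0.5727, so I = 37.9 × 0.5727 = 21.71 mA.

I ≈ 21.7 mA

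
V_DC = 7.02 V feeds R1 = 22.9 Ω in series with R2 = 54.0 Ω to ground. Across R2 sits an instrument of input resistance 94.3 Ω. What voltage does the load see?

R2 ‖ R_L = (54.0 × 94.3)/(54.0 + 94.3) = 34.34 Ω.
Voltage divider with the loaded lower leg: V_out = 7.02 × 34.34/(22.9 + 34.34) = 7.02 × 0.5999 = 4.211 V.
(Unloaded it would be 4.93 V; the load pulls it down.)

V_out ≈ 4.21 V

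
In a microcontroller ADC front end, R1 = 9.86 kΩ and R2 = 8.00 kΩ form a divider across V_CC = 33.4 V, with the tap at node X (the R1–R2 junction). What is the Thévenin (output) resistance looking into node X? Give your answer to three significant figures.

With V_CC suppressed (replaced by a short), R_th = R1 ‖ R2 = (9.860 × 8.00)/(9.860 + 8.00) = 4.417 kΩ.

R_th ≈ 4.42 kΩ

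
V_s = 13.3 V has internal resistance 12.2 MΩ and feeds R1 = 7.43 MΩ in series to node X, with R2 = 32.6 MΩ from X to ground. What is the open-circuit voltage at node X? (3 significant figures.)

V_th ≈ 8.30 V

R1' = 12.2 + 7.43 = 19.63 MΩ (source resistance + R1).
V_th is the unloaded tap voltage: V_s · R2/(R1'+R2) = 13.3 × 0.6242 = 8.301 V.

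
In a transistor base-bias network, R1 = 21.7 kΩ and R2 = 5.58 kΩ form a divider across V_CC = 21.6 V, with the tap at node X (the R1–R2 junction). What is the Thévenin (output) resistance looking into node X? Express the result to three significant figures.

R_th ≈ 4.44 kΩ

With V_CC suppressed (replaced by a short), R_th = R1 ‖ R2 = (21.70 × 5.58)/(21.70 + 5.58) = 4.439 kΩ.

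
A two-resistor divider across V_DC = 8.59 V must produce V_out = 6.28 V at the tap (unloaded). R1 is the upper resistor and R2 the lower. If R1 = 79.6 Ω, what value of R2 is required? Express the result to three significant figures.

R2 ≈ 216 Ω

V_out/V_DC = R2/(R1+R2) = 0.7311.
So R2 = R1 · V_out/(V_DC − V_out) = 79.6 × 6.28/(8.59 − 6.28) = 79.6 × 2.719 = 216.4 Ω.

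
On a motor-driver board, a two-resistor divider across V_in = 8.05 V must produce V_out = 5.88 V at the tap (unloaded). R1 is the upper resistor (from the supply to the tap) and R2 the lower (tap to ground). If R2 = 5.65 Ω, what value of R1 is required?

Required fraction k = V_out/V_in = 0.7304.
Rearranging, R1 = R2·(1−k)/k = 5.65 × 0.3690 = 2.085 Ω.

R1 ≈ 2.09 Ω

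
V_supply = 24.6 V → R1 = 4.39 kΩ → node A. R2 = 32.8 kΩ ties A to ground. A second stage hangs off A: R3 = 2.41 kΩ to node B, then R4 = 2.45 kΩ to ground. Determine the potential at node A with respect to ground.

V_A ≈ 12.1 V

Node A sees R2 in parallel with the series input of stage 2, R3 + R4 = 4.860 kΩ.
R2 ‖ (R3+R4) = 4.233 kΩ.
V_A = 24.6 × 4.233/(4.39 + 4.233) = 12.08 V.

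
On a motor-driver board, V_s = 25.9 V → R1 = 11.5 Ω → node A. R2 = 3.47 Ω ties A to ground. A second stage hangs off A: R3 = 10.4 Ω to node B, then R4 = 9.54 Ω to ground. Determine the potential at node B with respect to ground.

The second stage (R3 + R4 = 19.94 Ω) loads node A in parallel with R2.
Effective lower resistance at A: R2 ‖ 19.94 = 2.956 Ω.
First divider: V_A = V_s · 2.956/(11.5 + 2.956) = 5.296 V.
Then the unloaded second divider: V_B = V_A × R4/(R3+R4) = 5.296 × 0.4784 = 2.534 V.

V_B ≈ 2.53 V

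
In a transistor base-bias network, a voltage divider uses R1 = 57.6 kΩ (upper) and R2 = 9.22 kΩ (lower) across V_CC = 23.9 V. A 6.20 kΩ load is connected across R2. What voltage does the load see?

R2 ‖ R_L = (9.22 × 6.20)/(9.22 + 6.20) = 3.707 kΩ.
Now apply the divider: V_out = 23.9 × 0.06047 = 1.445 V.
(Unloaded it would be 3.30 V; the load pulls it down.)

V_out ≈ 1.45 V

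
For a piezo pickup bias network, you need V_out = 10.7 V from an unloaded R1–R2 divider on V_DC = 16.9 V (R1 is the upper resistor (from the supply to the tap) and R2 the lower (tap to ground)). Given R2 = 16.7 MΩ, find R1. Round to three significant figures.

R1 ≈ 9.68 MΩ

V_out/V_DC = R2/(R1+R2) = 0.6331.
Rearranging, R1 = R2·(1−k)/k = 16.7 × 0.5794 = 9.677 MΩ.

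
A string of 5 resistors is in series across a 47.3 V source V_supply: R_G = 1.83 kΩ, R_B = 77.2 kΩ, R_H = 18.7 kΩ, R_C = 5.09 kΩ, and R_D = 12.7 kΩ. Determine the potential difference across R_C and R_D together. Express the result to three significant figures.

ΣR = 1.83 + 77.2 + 18.7 + 5.09 + 12.7 = 115.5 kΩ.
R_{R_C..R_D} = 5.09 + 12.7 = 17.79 kΩ.
Voltage divider: V = V_supply · (17.79 / 115.5) = 47.3 × 0.1540 = 7.284 V.

V ≈ 7.28 V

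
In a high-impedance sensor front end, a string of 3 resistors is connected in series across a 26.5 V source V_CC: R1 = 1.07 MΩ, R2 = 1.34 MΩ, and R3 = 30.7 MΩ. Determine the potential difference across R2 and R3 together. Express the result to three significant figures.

Series total: ΣR = 1.07 + 1.34 + 30.7 = 33.11 MΩ.
R_{R2..R3} = 1.34 + 30.7 = 32.04 MΩ.
Voltage divider: V = V_CC · (32.04 / 33.11) = 26.5 × 0.9677 = 25.64 V.

V ≈ 25.6 V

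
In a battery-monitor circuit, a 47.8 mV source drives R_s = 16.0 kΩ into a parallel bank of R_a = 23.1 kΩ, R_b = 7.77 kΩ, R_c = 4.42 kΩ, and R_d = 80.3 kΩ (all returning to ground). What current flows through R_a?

Equivalent of the parallel group: R_p = 2.435 kΩ.
V_A by voltage divider: V_A = 47.8 × 2.435/(16.0 + 2.435) = 6.314 mV.
Branch current I = V_A/R_a = 6.314/23.1 = 0.2733 µA.

I ≈ 0.273 µA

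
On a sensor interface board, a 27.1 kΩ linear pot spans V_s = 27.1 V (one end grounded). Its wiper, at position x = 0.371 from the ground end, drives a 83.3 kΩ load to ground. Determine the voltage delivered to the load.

Split the track: R_lower = x·R_p = 10.05 kΩ, R_upper = (1−x)·R_p = 17.05 kΩ.
R_L loads the lower segment: effective lower R = 8.971 kΩ.
V_out = 27.1 × 8.971/(17.05 + 8.971) = 9.345 V.

V_out ≈ 9.34 V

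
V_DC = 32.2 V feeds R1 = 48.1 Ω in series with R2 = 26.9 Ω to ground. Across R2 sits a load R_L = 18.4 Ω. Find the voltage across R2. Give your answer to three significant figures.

The load sits in parallel with R2, giving an effective lower resistance R2' = R2·R_L/(R2+R_L) = 10.93 Ω.
Voltage divider with the loaded lower leg: V_out = 32.2 × 10.93/(48.1 + 10.93) = 32.2 × 0.1851 = 5.960 V.

V_out ≈ 5.96 V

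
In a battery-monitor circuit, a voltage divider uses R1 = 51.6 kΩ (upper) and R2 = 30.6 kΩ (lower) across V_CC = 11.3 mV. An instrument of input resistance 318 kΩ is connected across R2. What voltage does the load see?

V_out ≈ 3.97 mV

The load sits in parallel with R2, giving an effective lower resistance R2' = R2·R_L/(R2+R_L) = 27.91 kΩ.
Now apply the divider: V_out = 11.3 × 0.3511 = 3.967 mV.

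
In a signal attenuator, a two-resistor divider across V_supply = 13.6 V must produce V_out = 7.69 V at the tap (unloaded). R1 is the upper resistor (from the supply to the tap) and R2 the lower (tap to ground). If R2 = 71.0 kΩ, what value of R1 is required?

The divider ratio is R2/(R1+R2) = 7.69/13.6 = 0.5654.
R1 = R2·(1/k − 1) = 71.0 × 0.7685 = 54.57 kΩ.

R1 ≈ 54.6 kΩ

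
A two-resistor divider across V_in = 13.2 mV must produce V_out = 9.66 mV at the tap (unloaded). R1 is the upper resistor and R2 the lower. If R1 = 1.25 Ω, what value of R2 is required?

R2 ≈ 3.41 Ω

V_out/V_in = R2/(R1+R2) = 0.7318.
Rearranging, R2 = R1·k/(1−k) = 1.25 × 2.729 = 3.411 Ω.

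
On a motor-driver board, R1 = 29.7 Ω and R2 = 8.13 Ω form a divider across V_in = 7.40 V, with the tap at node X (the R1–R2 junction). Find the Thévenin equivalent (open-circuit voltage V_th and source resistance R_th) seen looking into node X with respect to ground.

V_th is the unloaded tap voltage: V_in · R2/(R1+R2) = 7.40 × 0.2149 = 1.590 V.
Zeroing V_in shorts the top of R1 to ground, so R_th = R1 ‖ R2 = 6.383 Ω.

V_th ≈ 1.59 V, R_th ≈ 6.38 Ω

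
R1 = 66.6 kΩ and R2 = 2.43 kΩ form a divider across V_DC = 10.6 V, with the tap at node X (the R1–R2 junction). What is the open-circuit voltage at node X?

V_th is the unloaded tap voltage: V_DC · R2/(R1+R2) = 10.6 × 0.03520 = 0.3731 V.

V_th ≈ 0.373 V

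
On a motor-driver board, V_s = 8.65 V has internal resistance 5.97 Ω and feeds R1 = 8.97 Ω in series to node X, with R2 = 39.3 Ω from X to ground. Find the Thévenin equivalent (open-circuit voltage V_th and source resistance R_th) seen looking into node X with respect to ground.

R1' = 5.97 + 8.97 = 14.94 Ω (source resistance + R1).
Open-circuit (no load on X): V_th = V_s · R2/(R1' + R2) = 8.65 × 39.3/(14.94 + 39.3) = 6.267 V.
Zeroing V_s shorts the top of R1' to ground, so R_th = R1' ‖ R2 = 10.82 Ω.

V_th ≈ 6.27 V, R_th ≈ 10.8 Ω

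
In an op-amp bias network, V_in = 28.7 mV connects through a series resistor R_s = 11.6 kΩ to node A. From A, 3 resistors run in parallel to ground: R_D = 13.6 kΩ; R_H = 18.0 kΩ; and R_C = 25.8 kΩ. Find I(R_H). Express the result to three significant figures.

Equivalent of the parallel group: R_p = 5.958 kΩ.
Node voltage V_A = V_in · R_p/(R_s + R_p) = 28.7 × 0.3393 = 9.739 mV.
Branch current I = V_A/R_H = 9.739/18.0 = 0.5410 µA.

I ≈ 0.541 µA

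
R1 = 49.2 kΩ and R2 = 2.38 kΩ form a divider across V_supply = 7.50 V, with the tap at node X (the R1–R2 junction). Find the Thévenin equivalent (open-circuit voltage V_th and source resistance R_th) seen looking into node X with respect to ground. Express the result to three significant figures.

V_th ≈ 0.346 V, R_th ≈ 2.27 kΩ

With X open, the divider is unloaded: V_th = 7.50 × 2.38/51.58 = 0.3461 V.
With V_supply suppressed (replaced by a short), R_th = R1 ‖ R2 = (49.20 × 2.38)/(49.20 + 2.38) = 2.270 kΩ.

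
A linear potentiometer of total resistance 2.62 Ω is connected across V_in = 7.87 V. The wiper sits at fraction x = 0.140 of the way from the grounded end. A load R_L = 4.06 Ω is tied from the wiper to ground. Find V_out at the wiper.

V_out ≈ 1.02 V

The pot divides into 2.253 Ω above the wiper and 0.3668 Ω below.
Lower segment in parallel with the load: 0.3668 ‖ 4.06 = 0.3364 Ω.
Then V_out = V_in · 0.3364/(2.253 + 0.3364) = 1.022 V.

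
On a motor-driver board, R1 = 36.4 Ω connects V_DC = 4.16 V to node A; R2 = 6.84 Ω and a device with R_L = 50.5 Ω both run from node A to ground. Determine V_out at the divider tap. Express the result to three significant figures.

First combine the lower leg with the load: R2 ‖ R_L = 6.024 Ω.
Voltage divider with the loaded lower leg: V_out = 4.16 × 6.024/(36.4 + 6.024) = 4.16 × 0.1420 = 0.5907 V.

V_out ≈ 0.591 V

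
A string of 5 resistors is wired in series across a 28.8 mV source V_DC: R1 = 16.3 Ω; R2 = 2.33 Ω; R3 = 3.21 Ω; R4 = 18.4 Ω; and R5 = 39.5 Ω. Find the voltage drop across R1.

ΣR = 16.3 + 2.33 + 3.21 + 18.4 + 39.5 = 79.74 Ω.
By the voltage-divider rule, V = 28.8 × 16.30/79.74 = 5.887 mV.

V ≈ 5.89 mV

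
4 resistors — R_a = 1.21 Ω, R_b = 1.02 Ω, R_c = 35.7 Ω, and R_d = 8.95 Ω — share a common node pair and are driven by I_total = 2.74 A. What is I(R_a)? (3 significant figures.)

ΣG = 1/1.21 + 1/1.02 + 1/35.7 + 1/8.95 = 1.947.
By the current-divider rule, I = I_total · G_k/ΣG = 2.74 × 0.4246 = 1.163 A.

I ≈ 1.16 A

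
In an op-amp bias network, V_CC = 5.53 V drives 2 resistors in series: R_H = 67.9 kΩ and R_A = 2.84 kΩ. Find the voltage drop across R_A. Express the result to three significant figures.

Total series resistance ΣR = 67.9 + 2.84 = 70.74 kΩ.
V = V_CC · R/ΣR = 5.53 × 0.04015 = 0.2220 V.

V ≈ 0.222 V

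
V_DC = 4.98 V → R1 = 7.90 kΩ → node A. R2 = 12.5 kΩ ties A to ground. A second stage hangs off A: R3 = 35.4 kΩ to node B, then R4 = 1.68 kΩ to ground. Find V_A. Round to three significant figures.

Looking into the second stage from A: R3 + R4 = 37.08 kΩ appears in parallel with R2.
R2 ‖ (R3+R4) = 9.349 kΩ.
First divider: V_A = V_DC · 9.349/(7.90 + 9.349) = 2.699 V.

V_A ≈ 2.70 V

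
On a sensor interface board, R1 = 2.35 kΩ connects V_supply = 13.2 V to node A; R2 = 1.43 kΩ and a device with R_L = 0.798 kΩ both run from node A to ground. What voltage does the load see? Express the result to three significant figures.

V_out ≈ 2.36 V

R2 ‖ R_L = (1.43 × 0.798)/(1.43 + 0.798) = 0.5122 kΩ.
Voltage divider with the loaded lower leg: V_out = 13.2 × 0.5122/(2.35 + 0.5122) = 13.2 × 0.1789 = 2.362 V.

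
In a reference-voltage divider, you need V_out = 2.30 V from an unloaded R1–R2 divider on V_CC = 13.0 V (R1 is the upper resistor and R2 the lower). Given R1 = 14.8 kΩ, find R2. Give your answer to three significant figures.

The divider ratio is R2/(R1+R2) = 2.30/13.0 = 0.1769.
Rearranging, R2 = R1·k/(1−k) = 14.8 × 0.2150 = 3.181 kΩ.

R2 ≈ 3.18 kΩ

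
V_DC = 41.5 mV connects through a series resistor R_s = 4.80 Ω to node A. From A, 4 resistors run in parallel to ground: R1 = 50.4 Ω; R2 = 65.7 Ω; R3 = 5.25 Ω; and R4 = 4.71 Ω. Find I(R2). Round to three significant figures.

Equivalent of the parallel group: R_p = 2.284 Ω.
V_A = 41.5 × 2.284/7.084 = 13.38 mV.
I(R2) = V_A / R2 = 13.38/65.7 = 0.2036 mA.
(Check via current divider: I_total = 5.858 mA; share G_k/ΣG = 0.03476 → same result.)

I ≈ 0.204 mA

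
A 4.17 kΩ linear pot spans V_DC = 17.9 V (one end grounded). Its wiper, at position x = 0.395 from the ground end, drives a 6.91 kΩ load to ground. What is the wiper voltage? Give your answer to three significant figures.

V_out ≈ 6.18 V

Split the track: R_lower = x·R_p = 1.647 kΩ, R_upper = (1−x)·R_p = 2.523 kΩ.
(x·R_p) ‖ R_L = 1.330 kΩ.
V_out = 17.9 × 1.330/(2.523 + 1.330) = 6.179 V.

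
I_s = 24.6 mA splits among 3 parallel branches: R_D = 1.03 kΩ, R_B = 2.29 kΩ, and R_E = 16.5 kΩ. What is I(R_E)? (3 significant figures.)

Conductances: ΣG = 1/1.03 + 1/2.29 + 1/16.5 = 1.468 (1/kΩ).
Current divider: I(R_E) = I_s · G_k/ΣG = 24.6 × (0.06061/1.468) = 24.6 × 0.04128 = 1.015 mA.

I ≈ 1.02 mA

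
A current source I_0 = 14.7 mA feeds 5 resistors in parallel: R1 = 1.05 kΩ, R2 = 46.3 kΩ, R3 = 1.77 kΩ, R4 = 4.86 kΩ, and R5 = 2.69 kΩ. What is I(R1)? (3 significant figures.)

I ≈ 6.61 mA

Total conductance ΣG = 1/1.05 + 1/46.3 + 1/1.77 + 1/4.86 + 1/2.69 = 2.116 (units of 1/kΩ).
By the current-divider rule, I = I_0 · G_k/ΣG = 14.7 × 0.4500 = 6.615 mA.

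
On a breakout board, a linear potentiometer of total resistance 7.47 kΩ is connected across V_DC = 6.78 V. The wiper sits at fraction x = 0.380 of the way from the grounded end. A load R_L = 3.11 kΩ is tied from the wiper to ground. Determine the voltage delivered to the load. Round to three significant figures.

V_out ≈ 1.65 V

Split the track: R_lower = x·R_p = 2.839 kΩ, R_upper = (1−x)·R_p = 4.631 kΩ.
R_L loads the lower segment: effective lower R = 1.484 kΩ.
V_out = 6.78 × 1.484/(4.631 + 1.484) = 1.645 V.
(Unloaded: V_out = x·V_DC = 2.58 V.)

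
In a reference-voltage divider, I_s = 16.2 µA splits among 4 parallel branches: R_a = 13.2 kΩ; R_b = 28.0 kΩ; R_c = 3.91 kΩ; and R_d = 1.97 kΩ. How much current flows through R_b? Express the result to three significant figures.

I ≈ 0.661 µA

Total conductance ΣG = 1/13.2 + 1/28.0 + 1/3.91 + 1/1.97 = 0.8748 (units of 1/kΩ).
Current divider: I(R_b) = I_s · G_k/ΣG = 16.2 × (0.03571/0.8748) = 16.2 × 0.04082 = 0.6613 µA.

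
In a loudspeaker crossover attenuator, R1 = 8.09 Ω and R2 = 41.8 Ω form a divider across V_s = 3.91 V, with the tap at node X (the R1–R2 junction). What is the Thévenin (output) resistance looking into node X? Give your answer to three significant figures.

R_th ≈ 6.78 Ω

Looking into X with the source shorted: R_th = R1·R2/(R1+R2) = 8.090 × 41.8/49.89 = 6.778 Ω.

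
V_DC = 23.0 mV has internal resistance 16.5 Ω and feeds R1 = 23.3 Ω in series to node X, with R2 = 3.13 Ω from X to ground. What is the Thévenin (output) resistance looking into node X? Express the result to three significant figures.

R_th ≈ 2.90 Ω

R1' = 16.5 + 23.3 = 39.80 Ω (source resistance + R1).
Zeroing V_DC shorts the top of R1' to ground, so R_th = R1' ‖ R2 = 2.902 Ω.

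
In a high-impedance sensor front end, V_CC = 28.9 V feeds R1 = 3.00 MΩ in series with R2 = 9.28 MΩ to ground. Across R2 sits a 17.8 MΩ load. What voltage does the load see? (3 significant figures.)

R2 ‖ R_L = (9.28 × 17.8)/(9.28 + 17.8) = 6.100 MΩ.
Then V_out = V_CC · R2'/(R1 + R2') = 28.9 × 6.100/9.100 = 19.37 V.

V_out ≈ 19.4 V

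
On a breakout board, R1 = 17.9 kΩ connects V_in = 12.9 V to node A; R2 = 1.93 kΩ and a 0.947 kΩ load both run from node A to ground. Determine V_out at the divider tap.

The load sits in parallel with R2, giving an effective lower resistance R2' = R2·R_L/(R2+R_L) = 0.6353 kΩ.
Then V_out = V_in · R2'/(R1 + R2') = 12.9 × 0.6353/18.54 = 0.4421 V.
(Unloaded it would be 1.26 V; the load pulls it down.)

V_out ≈ 0.442 V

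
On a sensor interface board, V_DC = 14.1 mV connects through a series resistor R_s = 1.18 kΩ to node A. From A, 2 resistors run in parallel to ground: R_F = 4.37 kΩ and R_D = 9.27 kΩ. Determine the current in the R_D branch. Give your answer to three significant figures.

Parallel bank: R_p = 1/(1/4.37 + 1/9.27) = 2.970 kΩ.
V_A = 14.1 × 2.970/4.150 = 10.09 mV.
I(R_D) = V_A / R_D = 10.09/9.27 = 1.089 µA.

I ≈ 1.09 µA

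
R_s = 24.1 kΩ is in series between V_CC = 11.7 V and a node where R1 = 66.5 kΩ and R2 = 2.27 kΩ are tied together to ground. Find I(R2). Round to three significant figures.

Parallel bank: R_p = 1/(1/66.5 + 1/2.27) = 2.195 kΩ.
V_A by voltage divider: V_A = 11.7 × 2.195/(24.1 + 2.195) = 0.9767 V.
I(R2) = V_A / R2 = 0.9767/2.27 = 0.4303 mA.
(Check via current divider: I_total = 0.4450 mA; share G_k/ΣG = 0.9670 → same result.)

I ≈ 0.430 mA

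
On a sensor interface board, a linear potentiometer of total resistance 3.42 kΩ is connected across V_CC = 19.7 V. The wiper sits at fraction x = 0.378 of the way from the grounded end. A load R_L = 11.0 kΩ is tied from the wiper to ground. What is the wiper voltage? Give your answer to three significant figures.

V_out ≈ 6.94 V

Split the track: R_lower = x·R_p = 1.293 kΩ, R_upper = (1−x)·R_p = 2.127 kΩ.
(x·R_p) ‖ R_L = 1.157 kΩ.
V_out = 19.7 × 1.157/(2.127 + 1.157) = 6.939 V.
(Unloaded: V_out = x·V_CC = 7.45 V.)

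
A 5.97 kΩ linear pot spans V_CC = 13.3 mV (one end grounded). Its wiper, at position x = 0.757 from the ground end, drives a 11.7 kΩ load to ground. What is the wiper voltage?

Lower segment x·R_p = 4.519 kΩ; upper segment (1−x)·R_p = 1.451 kΩ.
R_L loads the lower segment: effective lower R = 3.260 kΩ.
Loaded-divider output: V_out = 13.3 × 0.6920 = 9.204 mV.
(Unloaded: V_out = x·V_CC = 10.1 mV.)

V_out ≈ 9.20 mV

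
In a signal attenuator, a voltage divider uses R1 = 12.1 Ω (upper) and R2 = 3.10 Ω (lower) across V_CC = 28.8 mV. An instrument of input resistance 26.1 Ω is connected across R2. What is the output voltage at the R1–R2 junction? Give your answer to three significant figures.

First combine the lower leg with the load: R2 ‖ R_L = 2.771 Ω.
Then V_out = V_CC · R2'/(R1 + R2') = 28.8 × 2.771/14.87 = 5.366 mV.

V_out ≈ 5.37 mV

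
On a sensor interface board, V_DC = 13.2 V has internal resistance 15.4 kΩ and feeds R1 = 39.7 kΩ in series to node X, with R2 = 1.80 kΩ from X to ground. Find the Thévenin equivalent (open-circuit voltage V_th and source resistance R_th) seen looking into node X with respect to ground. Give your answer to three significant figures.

V_th ≈ 0.418 V, R_th ≈ 1.74 kΩ

R1' = 15.4 + 39.7 = 55.10 kΩ (source resistance + R1).
With X open, the divider is unloaded: V_th = 13.2 × 1.80/56.90 = 0.4176 V.
With V_DC suppressed (replaced by a short), R_th = R1' ‖ R2 = (55.10 × 1.80)/(55.10 + 1.80) = 1.743 kΩ.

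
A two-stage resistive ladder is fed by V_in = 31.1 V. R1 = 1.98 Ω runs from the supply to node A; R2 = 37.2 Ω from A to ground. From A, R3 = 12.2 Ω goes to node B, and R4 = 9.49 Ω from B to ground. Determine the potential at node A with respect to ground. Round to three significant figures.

Node A sees R2 in parallel with the series input of stage 2, R3 + R4 = 21.69 Ω.
R2 ‖ (R3+R4) = 13.70 Ω.
First divider: V_A = V_in · 13.70/(1.98 + 13.70) = 27.17 V.

V_A ≈ 27.2 V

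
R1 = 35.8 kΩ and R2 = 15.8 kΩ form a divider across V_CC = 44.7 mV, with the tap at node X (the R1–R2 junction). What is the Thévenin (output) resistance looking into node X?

Zeroing V_CC shorts the top of R1 to ground, so R_th = R1 ‖ R2 = 10.96 kΩ.

R_th ≈ 11.0 kΩ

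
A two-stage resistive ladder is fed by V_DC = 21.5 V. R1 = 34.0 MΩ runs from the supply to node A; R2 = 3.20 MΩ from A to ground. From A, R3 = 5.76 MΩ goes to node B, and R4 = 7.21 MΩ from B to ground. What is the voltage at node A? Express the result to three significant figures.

The second stage (R3 + R4 = 12.97 MΩ) loads node A in parallel with R2.
R2 ‖ (R3+R4) = 2.567 MΩ.
V_A = 21.5 × 2.567/(34.0 + 2.567) = 1.509 V.

V_A ≈ 1.51 V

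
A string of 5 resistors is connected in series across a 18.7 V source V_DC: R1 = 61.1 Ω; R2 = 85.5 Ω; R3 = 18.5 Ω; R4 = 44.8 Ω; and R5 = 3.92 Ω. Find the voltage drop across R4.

ΣR = 61.1 + 85.5 + 18.5 + 44.8 + 3.92 = 213.8 Ω.
Voltage divider: V = V_DC · (44.80 / 213.8) = 18.7 × 0.2095 = 3.918 V.

V ≈ 3.92 V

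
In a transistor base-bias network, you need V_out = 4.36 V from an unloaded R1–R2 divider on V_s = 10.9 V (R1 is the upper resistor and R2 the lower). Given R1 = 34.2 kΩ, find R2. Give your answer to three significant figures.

R2 ≈ 22.8 kΩ

V_out/V_s = R2/(R1+R2) = 0.4000.
Rearranging, R2 = R1·k/(1−k) = 34.2 × 0.6667 = 22.80 kΩ.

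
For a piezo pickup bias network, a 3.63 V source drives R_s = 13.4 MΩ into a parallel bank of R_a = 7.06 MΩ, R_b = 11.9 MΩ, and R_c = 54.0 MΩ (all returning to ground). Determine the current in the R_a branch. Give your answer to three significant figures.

Parallel bank: R_p = 1/(1/7.06 + 1/11.9 + 1/54.0) = 4.095 MΩ.
Node voltage V_A = V_CC · R_p/(R_s + R_p) = 3.63 × 0.2341 = 0.8497 V.
I(R_a) = V_A / R_a = 0.8497/7.06 = 0.1204 µA.
(Equivalently: I_total = 0.2075 µA, then current-divider fraction G_k/ΣG = 0.5800.)

I ≈ 0.120 µA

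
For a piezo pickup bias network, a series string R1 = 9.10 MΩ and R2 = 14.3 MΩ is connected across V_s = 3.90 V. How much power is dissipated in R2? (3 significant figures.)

The common current is I = 3.90/23.40 = 0.1667 µA.
V(R2) = I·R = 2.383 V; P = V·I = 2.383 × 0.1667 = 0.3972 µW.

P ≈ 0.397 µW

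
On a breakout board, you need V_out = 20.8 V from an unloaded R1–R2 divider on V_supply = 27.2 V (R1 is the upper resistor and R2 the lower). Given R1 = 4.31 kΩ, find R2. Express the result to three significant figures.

R2 ≈ 14.0 kΩ

V_out/V_supply = R2/(R1+R2) = 0.7647.
Rearranging, R2 = R1·k/(1−k) = 4.31 × 3.250 = 14.01 kΩ.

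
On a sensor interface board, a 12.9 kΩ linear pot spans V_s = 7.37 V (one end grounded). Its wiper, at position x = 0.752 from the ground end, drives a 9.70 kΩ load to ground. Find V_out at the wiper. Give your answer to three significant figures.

V_out ≈ 4.44 V

Lower segment x·R_p = 9.701 kΩ; upper segment (1−x)·R_p = 3.199 kΩ.
Lower segment in parallel with the load: 9.701 ‖ 9.70 = 4.850 kΩ.
V_out = 7.37 × 4.850/(3.199 + 4.850) = 4.441 V.
(Unloaded: V_out = x·V_s = 5.54 V.)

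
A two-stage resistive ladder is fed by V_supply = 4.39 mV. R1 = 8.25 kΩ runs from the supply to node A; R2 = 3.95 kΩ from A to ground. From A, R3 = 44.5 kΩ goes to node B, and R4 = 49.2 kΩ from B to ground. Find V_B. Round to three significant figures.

V_B ≈ 0.726 mV

Node A sees R2 in parallel with the series input of stage 2, R3 + R4 = 93.70 kΩ.
R2 ‖ (R3+R4) = 3.790 kΩ.
First divider: V_A = V_supply · 3.790/(8.25 + 3.790) = 1.382 mV.
Then the unloaded second divider: V_B = V_A × R4/(R3+R4) = 1.382 × 0.5251 = 0.7256 mV.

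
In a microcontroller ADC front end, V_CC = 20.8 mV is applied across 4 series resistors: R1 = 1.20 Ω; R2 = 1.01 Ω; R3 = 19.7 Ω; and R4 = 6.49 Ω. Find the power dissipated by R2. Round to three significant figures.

Series current I = V_CC/ΣR = 20.8/28.40 = 0.7324 mA.
P = I²R = 0.5364 × 1.01 = 0.5418 µW.

P ≈ 0.542 µW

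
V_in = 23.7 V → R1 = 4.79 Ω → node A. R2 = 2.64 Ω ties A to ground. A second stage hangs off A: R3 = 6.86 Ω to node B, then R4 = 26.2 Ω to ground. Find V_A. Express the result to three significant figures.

Node A sees R2 in parallel with the series input of stage 2, R3 + R4 = 33.06 Ω.
R2 ‖ (R3+R4) = 2.445 Ω.
First divider: V_A = V_in · 2.445/(4.79 + 2.445) = 8.009 V.

V_A ≈ 8.01 V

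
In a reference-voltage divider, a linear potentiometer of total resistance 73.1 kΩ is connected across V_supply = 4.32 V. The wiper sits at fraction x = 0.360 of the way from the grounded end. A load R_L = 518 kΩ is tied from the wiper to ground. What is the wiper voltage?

V_out ≈ 1.51 V

Lower segment x·R_p = 26.32 kΩ; upper segment (1−x)·R_p = 46.78 kΩ.
Lower segment in parallel with the load: 26.32 ‖ 518 = 25.04 kΩ.
Then V_out = V_supply · 25.04/(46.78 + 25.04) = 1.506 V.
(Unloaded: V_out = x·V_supply = 1.56 V.)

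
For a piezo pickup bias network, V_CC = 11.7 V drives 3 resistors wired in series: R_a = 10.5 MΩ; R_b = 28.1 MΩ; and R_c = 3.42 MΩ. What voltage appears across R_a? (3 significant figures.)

V ≈ 2.92 V

Total series resistance ΣR = 10.5 + 28.1 + 3.42 = 42.02 MΩ.
V = V_CC · R/ΣR = 11.7 × 0.2499 = 2.924 V.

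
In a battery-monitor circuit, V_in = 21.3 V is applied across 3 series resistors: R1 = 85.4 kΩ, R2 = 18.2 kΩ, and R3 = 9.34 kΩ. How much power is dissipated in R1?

P ≈ 3.04 mW

The common current is I = 21.3/112.9 = 0.1886 mA.
V(R1) = I·R = 16.11 V; P = V·I = 16.11 × 0.1886 = 3.038 mW.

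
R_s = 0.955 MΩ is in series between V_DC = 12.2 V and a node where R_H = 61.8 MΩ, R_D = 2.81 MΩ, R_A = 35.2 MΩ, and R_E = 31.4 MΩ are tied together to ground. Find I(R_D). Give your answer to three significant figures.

I ≈ 3.07 µA

Parallel bank: R_p = 1/(1/61.8 + 1/2.81 + 1/35.2 + 1/31.4) = 2.313 MΩ.
Node voltage V_A = V_DC · R_p/(R_s + R_p) = 12.2 × 0.7078 = 8.635 V.
I(R_D) = V_A / R_D = 8.635/2.81 = 3.073 µA.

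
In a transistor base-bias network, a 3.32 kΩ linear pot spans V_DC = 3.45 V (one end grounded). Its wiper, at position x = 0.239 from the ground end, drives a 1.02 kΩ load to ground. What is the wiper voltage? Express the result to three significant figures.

V_out ≈ 0.518 V

Lower segment x·R_p = 0.7935 kΩ; upper segment (1−x)·R_p = 2.527 kΩ.
Lower segment in parallel with the load: 0.7935 ‖ 1.02 = 0.4463 kΩ.
V_out = 3.45 × 0.4463/(2.527 + 0.4463) = 0.5179 V.
(Unloaded: V_out = x·V_DC = 0.825 V.)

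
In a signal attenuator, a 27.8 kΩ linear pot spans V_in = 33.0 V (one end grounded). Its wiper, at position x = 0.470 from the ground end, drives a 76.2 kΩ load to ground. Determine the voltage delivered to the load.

Lower segment x·R_p = 13.07 kΩ; upper segment (1−x)·R_p = 14.73 kΩ.
Lower segment in parallel with the load: 13.07 ‖ 76.2 = 11.15 kΩ.
V_out = 33.0 × 11.15/(14.73 + 11.15) = 14.22 V.
(Unloaded: V_out = x·V_in = 15.5 V.)

V_out ≈ 14.2 V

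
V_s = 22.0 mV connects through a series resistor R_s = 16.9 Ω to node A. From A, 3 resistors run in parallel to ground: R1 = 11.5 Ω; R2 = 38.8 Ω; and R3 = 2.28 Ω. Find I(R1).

Parallel bank: R_p = 1/(1/11.5 + 1/38.8 + 1/2.28) = 1.814 Ω.
V_A by voltage divider: V_A = 22.0 × 1.814/(16.9 + 1.814) = 2.132 mV.
I(R1) = V_A / R1 = 2.132/11.5 = 0.1854 mA.
(Equivalently: I_total = 1.176 mA, then current-divider fraction G_k/ΣG = 0.1577.)

I ≈ 0.185 mA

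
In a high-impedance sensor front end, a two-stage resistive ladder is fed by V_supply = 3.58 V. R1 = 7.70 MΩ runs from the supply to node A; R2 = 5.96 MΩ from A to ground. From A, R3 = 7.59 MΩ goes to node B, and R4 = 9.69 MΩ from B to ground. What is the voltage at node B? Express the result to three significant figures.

Node A sees R2 in parallel with the series input of stage 2, R3 + R4 = 17.28 MΩ.
R2 ‖ (R3+R4) = 4.432 MΩ.
V_A = 3.58 × 4.432/(7.70 + 4.432) = 1.308 V.
Stage 2 is unloaded, so V_B = V_A · R4/(R3+R4) = 1.308 × 9.69/17.28 = 0.7333 V.

V_B ≈ 0.733 V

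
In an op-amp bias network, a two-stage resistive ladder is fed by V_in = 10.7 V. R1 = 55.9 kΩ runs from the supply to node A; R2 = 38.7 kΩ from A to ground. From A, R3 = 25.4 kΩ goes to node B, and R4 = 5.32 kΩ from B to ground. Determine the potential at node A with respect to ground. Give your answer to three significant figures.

V_A ≈ 2.51 V

Node A sees R2 in parallel with the series input of stage 2, R3 + R4 = 30.72 kΩ.
Effective lower resistance at A: R2 ‖ 30.72 = 17.13 kΩ.
So V_A = 10.7 × 0.2345 = 2.509 V.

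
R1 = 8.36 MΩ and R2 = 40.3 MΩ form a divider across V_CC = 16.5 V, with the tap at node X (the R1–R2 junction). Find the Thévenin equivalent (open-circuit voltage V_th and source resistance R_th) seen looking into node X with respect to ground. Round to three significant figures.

V_th ≈ 13.7 V, R_th ≈ 6.92 MΩ

With X open, the divider is unloaded: V_th = 16.5 × 40.3/48.66 = 13.67 V.
Zeroing V_CC shorts the top of R1 to ground, so R_th = R1 ‖ R2 = 6.924 MΩ.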